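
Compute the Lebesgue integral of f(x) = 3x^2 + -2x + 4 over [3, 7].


The Lebesgue integral of a Riemann-integrable function agrees with the Riemann integral.
Antiderivative F(x) = (3/3)x^3 + (-2/2)x^2 + 4x
F(7) = (3/3)*7^3 + (-2/2)*7^2 + 4*7
     = (3/3)*343 + (-2/2)*49 + 4*7
     = 343 + -49 + 28
     = 322
F(3) = 30
Integral = F(7) - F(3) = 322 - 30 = 292


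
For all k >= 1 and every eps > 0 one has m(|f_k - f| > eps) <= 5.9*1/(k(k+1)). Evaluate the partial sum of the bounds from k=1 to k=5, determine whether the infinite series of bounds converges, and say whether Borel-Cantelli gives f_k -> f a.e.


Step 1: List the terms 5.9*1/(k(k+1)) for k = 1 to 5:
  k=1: 2.95
  k=2: 0.983333
  k=3: 0.491667
  k=4: 0.295
  k=5: 0.196667
Step 2: Partial sum = 2.95 + 0.983333 + 0.491667 + 0.295 + 0.196667
     = 4.916667
Step 3: The full series sum_(k>=1) 5.9*1/(k(k+1)) converges (telescoping series sum 1/(k(k+1)) = 1; a constant multiple of a convergent series converges).
Step 4: Fix eps > 0. Since sum_k m(|f_k - f| > eps) < infinity, the Borel-Cantelli lemma gives
        m(limsup_k {|f_k - f| > eps}) = 0, i.e. for a.e. x, |f_k(x) - f(x)| <= eps for all large k.
        Applying this with eps = 1/j for j = 1, 2, ... and intersecting the countably many full-measure sets,
        for a.e. x we get limsup_k |f_k(x) - f(x)| <= 1/j for every j, hence f_k -> f almost everywhere.
Conclusion: series converges; Borel-Cantelli yields f_k -> f a.e.


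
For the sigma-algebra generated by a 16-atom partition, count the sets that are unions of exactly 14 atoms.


Each element of F is a union of some subset of the 16 atoms.
Elements that are unions of exactly 14 atoms correspond to 14-element subsets of the 16 atoms.
Count = C(16, 14) = 16! / (14! * 2!) = 120.


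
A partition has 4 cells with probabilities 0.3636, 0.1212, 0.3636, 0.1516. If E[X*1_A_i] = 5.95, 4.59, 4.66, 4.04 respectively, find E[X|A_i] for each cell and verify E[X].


For each cell A_i: E[X|A_i] = E[X*1_A_i] / P(A_i)
Step 1: E[X|A_1] = 5.95 / 0.3636 = 16.364136
Step 2: E[X|A_2] = 4.59 / 0.1212 = 37.871287
Step 3: E[X|A_3] = 4.66 / 0.3636 = 12.816282
Step 4: E[X|A_4] = 4.04 / 0.1516 = 26.649077
Verification: E[X] = sum E[X*1_A_i] = 5.95 + 4.59 + 4.66 + 4.04 = 19.24


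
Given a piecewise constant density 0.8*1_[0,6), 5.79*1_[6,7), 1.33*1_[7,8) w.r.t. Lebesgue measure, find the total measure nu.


Integrate each piece of the Radon-Nikodym derivative:
Step 1: integral_0^6 0.8 dx = 0.8*(6-0) = 0.8*6 = 4.8
Step 2: integral_6^7 5.79 dx = 5.79*(7-6) = 5.79*1 = 5.79
Step 3: integral_7^8 1.33 dx = 1.33*(8-7) = 1.33*1 = 1.33
Total: 4.8 + 5.79 + 1.33 = 11.92


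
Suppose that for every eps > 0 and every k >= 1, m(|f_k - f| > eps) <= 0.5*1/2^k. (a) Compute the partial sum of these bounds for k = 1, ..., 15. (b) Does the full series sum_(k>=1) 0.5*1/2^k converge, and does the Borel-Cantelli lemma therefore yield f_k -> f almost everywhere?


Step 1: List the terms 0.5*1/2^k for k = 1 to 15:
  k=1: 0.25
  k=2: 0.125
  k=3: 0.0625
  k=4: 0.03125
  k=5: 0.015625
  k=6: 0.007812
  k=7: 0.003906
  k=8: 0.001953
  k=9: 9.765625e-04
  k=10: 4.882812e-04
  k=11: 2.441406e-04
  k=12: 1.220703e-04
  k=13: 6.103516e-05
  k=14: 3.051758e-05
  k=15: 1.525879e-05
Step 2: Partial sum = 0.25 + 0.125 + 0.0625 + 0.03125 + 0.015625 + 0.007812 + 0.003906 + 0.001953 + 9.765625e-04 + 4.882812e-04 + 2.441406e-04 + 1.220703e-04 + 6.103516e-05 + 3.051758e-05 + 1.525879e-05
     = 0.499985
Step 3: The full series sum_(k>=1) 0.5*1/2^k converges (geometric series with ratio 1/2 < 1; a constant multiple of a convergent series converges).
Step 4: Fix eps > 0. Since sum_k m(|f_k - f| > eps) < infinity, the Borel-Cantelli lemma gives
        m(limsup_k {|f_k - f| > eps}) = 0, i.e. for a.e. x, |f_k(x) - f(x)| <= eps for all large k.
        Applying this with eps = 1/j for j = 1, 2, ... and intersecting the countably many full-measure sets,
        for a.e. x we get limsup_k |f_k(x) - f(x)| <= 1/j for every j, hence f_k -> f almost everywhere.
Conclusion: series converges; Borel-Cantelli yields f_k -> f a.e.


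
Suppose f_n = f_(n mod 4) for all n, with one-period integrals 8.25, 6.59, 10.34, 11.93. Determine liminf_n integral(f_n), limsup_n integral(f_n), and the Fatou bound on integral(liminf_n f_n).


The sequence (integral(f_n)) is periodic with period 4, repeating the values 8.25, 6.59, 10.34, 11.93 indefinitely.
Step 1: For a periodic sequence, every tail (a_m, a_(m+1), ...) contains all 4 period values infinitely often.
Step 2: Hence inf of every tail = min of the period values = min(8.25, 6.59, 10.34, 11.93) = 6.59.
        liminf_n integral(f_n) = sup over m of (inf of tail from m) = 6.59.
Step 3: Similarly sup of every tail = max of the period values = 11.93.
        limsup_n integral(f_n) = 11.93.
Step 4: Fatou's lemma: integral(liminf_n f_n) <= liminf_n integral(f_n) = 6.59.
        So the integral of the pointwise liminf is at most 6.59.


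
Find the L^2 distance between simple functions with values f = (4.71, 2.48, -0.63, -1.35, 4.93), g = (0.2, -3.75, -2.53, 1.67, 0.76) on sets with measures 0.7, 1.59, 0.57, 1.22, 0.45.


Step 1: Compute differences f_i - g_i:
  4.71 - 0.2 = 4.51
  2.48 - -3.75 = 6.23
  -0.63 - -2.53 = 1.9
  -1.35 - 1.67 = -3.02
  4.93 - 0.76 = 4.17
Step 2: Compute |diff|^2 * measure for each set:
  |4.51|^2 * 0.7 = 20.3401 * 0.7 = 14.23807
  |6.23|^2 * 1.59 = 38.8129 * 1.59 = 61.712511
  |1.9|^2 * 0.57 = 3.61 * 0.57 = 2.0577
  |-3.02|^2 * 1.22 = 9.1204 * 1.22 = 11.126888
  |4.17|^2 * 0.45 = 17.3889 * 0.45 = 7.825005
Step 3: Sum = 96.960174
Step 4: ||f-g||_2 = (96.960174)^(1/2) = 9.846836


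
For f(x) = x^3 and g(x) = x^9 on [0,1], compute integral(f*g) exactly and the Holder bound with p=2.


Step 1: Exact integral of f*g = integral(x^12, 0, 1) = 1/13
     = 0.076923
Step 2: Holder bound with p=2, q=2:
  ||f||_p = (integral x^6 dx)^(1/2) = (1/7)^(1/2) = 0.377964
  ||g||_q = (integral x^18 dx)^(1/2) = (1/19)^(1/2) = 0.229416
Step 3: Holder bound = ||f||_p * ||g||_q = 0.377964 * 0.229416 = 0.086711
Verification: 0.076923 <= 0.086711 (Holder holds)


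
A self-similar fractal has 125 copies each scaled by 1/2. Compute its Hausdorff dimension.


For a self-similar set with N copies scaled by 1/r:
dim_H = log(N)/log(r) = log(125)/log(2)
= 4.828314/0.693147
= 6.965784


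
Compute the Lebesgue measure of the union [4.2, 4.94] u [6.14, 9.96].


For pairwise disjoint intervals, m(union) = sum of lengths.
= (4.94 - 4.2) + (9.96 - 6.14)
= 0.74 + 3.82
= 4.56


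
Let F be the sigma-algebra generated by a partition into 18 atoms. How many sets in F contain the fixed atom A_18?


Each element of F is a union of some subset S of the 18 atoms.
The element contains A_18 iff A_18 is in S.
So we count subsets S of {A_1,...,A_18} with A_18 in S: choose freely among the other 17 atoms.
Count = 2^(18-1) = 2^17 = 131072.


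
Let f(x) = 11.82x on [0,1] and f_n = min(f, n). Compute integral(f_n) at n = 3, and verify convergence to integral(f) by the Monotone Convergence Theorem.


f(x) = 11.82x on [0,1]; f_n(x) = min(11.82x, n). At n = 3:
Step 1: f(x) reaches 3 at x = 3/11.82 = 0.253807
Step 2: integral(f_3) = integral(11.82x, 0, 0.253807) + integral(3, 0.253807, 1)
       = 11.82*0.253807^2/2 + 3*(1 - 0.253807)
       = 0.380711 + 2.238579
       = 2.619289
Step 3: As n -> infinity, f_n increases to f, so by MCT integral(f_n) -> integral(f) = 11.82/2 = 5.91.
Convergence: integral(f_3) = 2.619289 -> 5.91 as n -> infinity


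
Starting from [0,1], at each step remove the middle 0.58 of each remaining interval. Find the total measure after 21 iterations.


Step 1: At each step, fraction remaining = 1 - 0.58 = 0.42
Step 2: After 21 steps, measure = (0.42)^21
Result = 1.225279e-08


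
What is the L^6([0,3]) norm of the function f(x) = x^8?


Step 1: ||f||_6 = (integral_0^3 |x^8|^6 dx)^(1/6)
     = (integral_0^3 x^48 dx)^(1/6)
Step 2: integral_0^3 x^48 dx = [x^49/(49)] from 0 to 3 = 3^49/49
     = 239299329230617529590083/49 = 4.883660e+21
Step 3: ||f||_6 = (4.883660e+21)^(1/6) = 4118.991542


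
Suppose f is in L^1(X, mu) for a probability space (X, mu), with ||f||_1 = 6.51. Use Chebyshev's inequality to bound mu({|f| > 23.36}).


Chebyshev/Markov inequality: mu(|f| > eps) <= (||f||_p / eps)^p
Step 1: ||f||_1 / eps = 6.51 / 23.36 = 0.278682
Step 2: Raise to power p = 1:
  (0.278682)^1 = 0.278682
Step 3: Therefore mu(|f| > 23.36) <= 0.278682


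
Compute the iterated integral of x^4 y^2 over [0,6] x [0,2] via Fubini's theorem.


By Fubini's theorem, the double integral factors as a product of single integrals:
Step 1: integral_0^6 x^4 dx = [x^5/5] from 0 to 6
     = 6^5/5 = 1555.2
Step 2: integral_0^2 y^2 dy = [y^3/3] from 0 to 2
     = 2^3/3 = 2.666667
Step 3: Double integral = 1555.2 * 2.666667 = 4147.2


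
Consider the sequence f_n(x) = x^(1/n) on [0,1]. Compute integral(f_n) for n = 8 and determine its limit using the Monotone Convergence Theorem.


At n = 8: f_8(x) = x^(1/8).
Step 1: integral(x^(1/8), 0, 1) = [x^(1/8+1) / (1/8+1)] from 0 to 1
     = 1 / (1/8 + 1) = 1 / ((8+1)/8) = 8/(8+1)
     = 8/9 = 0.888889
Step 2: As n -> infinity, f_n(x) = x^(1/n) -> 1 for x in (0,1], and f_n is increasing in n.
By MCT, lim_n integral(f_n) = integral(lim_n f_n) = integral(1, 0, 1) = 1.
Step 3: Verify convergence: 8/9 = 0.888889 -> 1


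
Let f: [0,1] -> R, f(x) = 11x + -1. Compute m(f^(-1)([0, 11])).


f^(-1)([0, 11]) = {x : 0 <= 11x + -1 <= 11}
Solving: (0 - -1)/11 <= x <= (11 - -1)/11
= [0.090909, 1.090909]
Intersecting with [0,1]: [0.090909, 1]
Measure = 1 - 0.090909 = 0.909091


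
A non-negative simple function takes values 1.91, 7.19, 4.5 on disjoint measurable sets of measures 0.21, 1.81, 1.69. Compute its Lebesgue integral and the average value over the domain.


Step 1: Integral = sum(value_i * measure_i)
= 1.91*0.21 + 7.19*1.81 + 4.5*1.69
= 0.4011 + 13.0139 + 7.605
= 21.02
Step 2: Total measure of domain = 0.21 + 1.81 + 1.69 = 3.71
Step 3: Average value = 21.02 / 3.71 = 5.665768


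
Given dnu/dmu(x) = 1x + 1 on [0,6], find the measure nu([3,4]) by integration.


nu(A) = integral_A (dnu/dmu) dmu = integral_3^4 (1x + 1) dx
Step 1: Antiderivative F(x) = (1/2)x^2 + 1x
Step 2: F(4) = (1/2)*4^2 + 1*4 = 8 + 4 = 12
Step 3: F(3) = (1/2)*3^2 + 1*3 = 4.5 + 3 = 7.5
Step 4: nu([3,4]) = F(4) - F(3) = 12 - 7.5 = 4.5


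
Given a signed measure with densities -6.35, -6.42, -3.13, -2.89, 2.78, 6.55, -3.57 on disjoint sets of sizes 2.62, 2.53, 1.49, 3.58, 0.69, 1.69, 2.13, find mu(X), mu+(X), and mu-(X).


Step 1: Compute signed measure on each set:
  Set 1: -6.35 * 2.62 = -16.637
  Set 2: -6.42 * 2.53 = -16.2426
  Set 3: -3.13 * 1.49 = -4.6637
  Set 4: -2.89 * 3.58 = -10.3462
  Set 5: 2.78 * 0.69 = 1.9182
  Set 6: 6.55 * 1.69 = 11.0695
  Set 7: -3.57 * 2.13 = -7.6041
Step 2: Total signed measure = (-16.637) + (-16.2426) + (-4.6637) + (-10.3462) + (1.9182) + (11.0695) + (-7.6041)
     = -42.5059
Step 3: Positive part mu+(X) = sum of positive contributions = 12.9877
Step 4: Negative part mu-(X) = |sum of negative contributions| = 55.4936


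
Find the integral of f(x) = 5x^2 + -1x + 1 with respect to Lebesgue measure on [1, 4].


The Lebesgue integral of a Riemann-integrable function agrees with the Riemann integral.
Antiderivative F(x) = (5/3)x^3 + (-1/2)x^2 + 1x
F(4) = (5/3)*4^3 + (-1/2)*4^2 + 1*4
     = (5/3)*64 + (-1/2)*16 + 1*4
     = 106.666667 + -8 + 4
     = 102.666667
F(1) = 2.166667
Integral = F(4) - F(1) = 102.666667 - 2.166667 = 100.5


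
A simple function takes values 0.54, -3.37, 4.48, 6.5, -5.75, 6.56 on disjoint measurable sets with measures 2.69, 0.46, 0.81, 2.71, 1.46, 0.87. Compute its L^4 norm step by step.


Step 1: Compute |f_i|^4 for each value:
  |0.54|^4 = 0.085031
  |-3.37|^4 = 128.979178
  |4.48|^4 = 402.820956
  |6.5|^4 = 1785.0625
  |-5.75|^4 = 1093.128906
  |6.56|^4 = 1851.890729
Step 2: Multiply by measures and sum:
  0.085031 * 2.69 = 0.228732
  128.979178 * 0.46 = 59.330422
  402.820956 * 0.81 = 326.284974
  1785.0625 * 2.71 = 4837.519375
  1093.128906 * 1.46 = 1595.968203
  1851.890729 * 0.87 = 1611.144934
Sum = 0.228732 + 59.330422 + 326.284974 + 4837.519375 + 1595.968203 + 1611.144934 = 8430.476641
Step 3: Take the p-th root:
||f||_4 = (8430.476641)^(1/4) = 9.582151


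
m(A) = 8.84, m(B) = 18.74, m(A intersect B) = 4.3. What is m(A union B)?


By inclusion-exclusion: m(A u B) = m(A) + m(B) - m(A n B)
= 8.84 + 18.74 - 4.3
= 23.28


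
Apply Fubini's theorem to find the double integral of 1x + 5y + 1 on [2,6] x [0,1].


By Fubini, integrate in x first, then y.
Step 1: Fix y, integrate over x in [2,6]:
  integral(1x + 5y + 1, x=2..6)
  = 1*(6^2 - 2^2)/2 + (5y + 1)*(6 - 2)
  = 16 + (5y + 1)*4
  = 16 + 20y + 4
  = 20 + 20y
Step 2: Integrate over y in [0,1]:
  integral(20 + 20y, y=0..1)
  = 20*1 + 20*(1^2 - 0^2)/2
  = 20 + 10
  = 30


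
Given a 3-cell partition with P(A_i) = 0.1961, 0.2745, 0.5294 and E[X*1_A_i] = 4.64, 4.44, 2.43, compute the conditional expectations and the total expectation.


For each cell A_i: E[X|A_i] = E[X*1_A_i] / P(A_i)
Step 1: E[X|A_1] = 4.64 / 0.1961 = 23.661397
Step 2: E[X|A_2] = 4.44 / 0.2745 = 16.174863
Step 3: E[X|A_3] = 2.43 / 0.5294 = 4.590102
Verification: E[X] = sum E[X*1_A_i] = 4.64 + 4.44 + 2.43 = 11.51


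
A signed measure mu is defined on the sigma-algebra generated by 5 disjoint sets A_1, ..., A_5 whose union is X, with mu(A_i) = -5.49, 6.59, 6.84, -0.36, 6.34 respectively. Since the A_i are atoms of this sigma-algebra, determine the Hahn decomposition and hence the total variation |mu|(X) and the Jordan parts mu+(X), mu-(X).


Step 1: Every measurable set is a union of atoms (the cells / points), so a Hahn decomposition is
  obtained by grouping atoms by sign: P = union of atoms with mu > 0, N = union of the remaining atoms.
  Atoms in P (indices): 2, 3, 5;  atoms in N (indices): 1, 4
  Positive values: 6.59, 6.84, 6.34
  Negative values: -5.49, -0.36
Step 2: mu+(X) = mu(P) = sum of positive atom values = 19.77
Step 3: mu-(X) = -mu(N) = sum of |negative atom values| = 5.85
Step 4: |mu|(X) = mu+(X) + mu-(X) = 19.77 + 5.85 = 25.62


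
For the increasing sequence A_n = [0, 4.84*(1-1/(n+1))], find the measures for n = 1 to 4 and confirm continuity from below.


By continuity of measure from below: if A_n increases to A, then m(A_n) -> m(A).
Here A = [0, 4.84], so m(A) = 4.84
Step 1: a_1 = 4.84*(1 - 1/2) = 2.42, m(A_1) = 2.42
Step 2: a_2 = 4.84*(1 - 1/3) = 3.2267, m(A_2) = 3.2267
Step 3: a_3 = 4.84*(1 - 1/4) = 3.63, m(A_3) = 3.63
Step 4: a_4 = 4.84*(1 - 1/5) = 3.872, m(A_4) = 3.872
Limit: m(A_n) -> m([0,4.84]) = 4.84


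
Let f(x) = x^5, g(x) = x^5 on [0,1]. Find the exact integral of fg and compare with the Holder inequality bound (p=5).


Step 1: Exact integral of f*g = integral(x^10, 0, 1) = 1/11
     = 0.090909
Step 2: Holder bound with p=5, q=1.25:
  ||f||_p = (integral x^25 dx)^(1/5) = (1/26)^(1/5) = 0.521201
  ||g||_q = (integral x^6.25 dx)^(1/1.25) = (1/7.25)^(1/1.25) = 0.204989
Step 3: Holder bound = ||f||_p * ||g||_q = 0.521201 * 0.204989 = 0.10684
Verification: 0.090909 <= 0.10684 (Holder holds)


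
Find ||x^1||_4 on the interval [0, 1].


Step 1: ||f||_4 = (integral_0^1 |x^1|^4 dx)^(1/4)
     = (integral_0^1 x^4 dx)^(1/4)
Step 2: integral_0^1 x^4 dx = [x^5/(5)] from 0 to 1 = 1^5/5
     = 1/5 = 0.2
Step 3: ||f||_4 = (0.2)^(1/4) = 0.66874


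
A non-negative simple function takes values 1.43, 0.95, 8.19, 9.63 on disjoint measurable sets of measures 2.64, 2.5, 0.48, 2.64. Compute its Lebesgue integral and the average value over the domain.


Step 1: Integral = sum(value_i * measure_i)
= 1.43*2.64 + 0.95*2.5 + 8.19*0.48 + 9.63*2.64
= 3.7752 + 2.375 + 3.9312 + 25.4232
= 35.5046
Step 2: Total measure of domain = 2.64 + 2.5 + 0.48 + 2.64 = 8.26
Step 3: Average value = 35.5046 / 8.26 = 4.298378


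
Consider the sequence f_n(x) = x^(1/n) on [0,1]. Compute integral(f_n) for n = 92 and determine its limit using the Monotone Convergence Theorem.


At n = 92: f_92(x) = x^(1/92).
Step 1: integral(x^(1/92), 0, 1) = [x^(1/92+1) / (1/92+1)] from 0 to 1
     = 1 / (1/92 + 1) = 1 / ((92+1)/92) = 92/(92+1)
     = 92/93 = 0.989247
Step 2: As n -> infinity, f_n(x) = x^(1/n) -> 1 for x in (0,1], and f_n is increasing in n.
By MCT, lim_n integral(f_n) = integral(lim_n f_n) = integral(1, 0, 1) = 1.
Step 3: Verify convergence: 92/93 = 0.989247 -> 1


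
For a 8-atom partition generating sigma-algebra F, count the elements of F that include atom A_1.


Each element of F is a union of some subset S of the 8 atoms.
The element contains A_1 iff A_1 is in S.
So we count subsets S of {A_1,...,A_8} with A_1 in S: choose freely among the other 7 atoms.
Count = 2^(8-1) = 2^7 = 128.


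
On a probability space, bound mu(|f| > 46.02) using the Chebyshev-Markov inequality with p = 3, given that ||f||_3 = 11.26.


Chebyshev/Markov inequality: mu(|f| > eps) <= (||f||_p / eps)^p
Step 1: ||f||_3 / eps = 11.26 / 46.02 = 0.244676
Step 2: Raise to power p = 3:
  (0.244676)^3 = 0.014648
Step 3: Therefore mu(|f| > 46.02) <= 0.014648


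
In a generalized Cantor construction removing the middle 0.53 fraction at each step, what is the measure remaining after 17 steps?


Step 1: At each step, fraction remaining = 1 - 0.53 = 0.47
Step 2: After 17 steps, measure = (0.47)^17
Result = 2.664794e-06


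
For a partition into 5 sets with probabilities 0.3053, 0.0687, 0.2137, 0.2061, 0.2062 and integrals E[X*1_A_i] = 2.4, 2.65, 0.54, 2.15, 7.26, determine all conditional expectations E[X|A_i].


For each cell A_i: E[X|A_i] = E[X*1_A_i] / P(A_i)
Step 1: E[X|A_1] = 2.4 / 0.3053 = 7.86112
Step 2: E[X|A_2] = 2.65 / 0.0687 = 38.573508
Step 3: E[X|A_3] = 0.54 / 0.2137 = 2.526907
Step 4: E[X|A_4] = 2.15 / 0.2061 = 10.431829
Step 5: E[X|A_5] = 7.26 / 0.2062 = 35.208535
Verification: E[X] = sum E[X*1_A_i] = 2.4 + 2.65 + 0.54 + 2.15 + 7.26 = 15


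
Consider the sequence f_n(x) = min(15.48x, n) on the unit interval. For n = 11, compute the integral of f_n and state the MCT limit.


f(x) = 15.48x on [0,1]; f_n(x) = min(15.48x, n). At n = 11:
Step 1: f(x) reaches 11 at x = 11/15.48 = 0.710594
Step 2: integral(f_11) = integral(15.48x, 0, 0.710594) + integral(11, 0.710594, 1)
       = 15.48*0.710594^2/2 + 11*(1 - 0.710594)
       = 3.908269 + 3.183463
       = 7.091731
Step 3: As n -> infinity, f_n increases to f, so by MCT integral(f_n) -> integral(f) = 15.48/2 = 7.74.
Convergence: integral(f_11) = 7.091731 -> 7.74 as n -> infinity


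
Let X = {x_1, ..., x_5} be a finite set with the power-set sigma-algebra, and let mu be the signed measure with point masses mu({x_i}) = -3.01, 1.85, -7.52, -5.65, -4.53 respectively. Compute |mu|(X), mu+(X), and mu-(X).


Step 1: Every measurable set is a union of atoms (the cells / points), so a Hahn decomposition is
  obtained by grouping atoms by sign: P = union of atoms with mu > 0, N = union of the remaining atoms.
  Atoms in P (indices): 2;  atoms in N (indices): 1, 3, 4, 5
  Positive values: 1.85
  Negative values: -3.01, -7.52, -5.65, -4.53
Step 2: mu+(X) = mu(P) = sum of positive atom values = 1.85
Step 3: mu-(X) = -mu(N) = sum of |negative atom values| = 20.71
Step 4: |mu|(X) = mu+(X) + mu-(X) = 1.85 + 20.71 = 22.56


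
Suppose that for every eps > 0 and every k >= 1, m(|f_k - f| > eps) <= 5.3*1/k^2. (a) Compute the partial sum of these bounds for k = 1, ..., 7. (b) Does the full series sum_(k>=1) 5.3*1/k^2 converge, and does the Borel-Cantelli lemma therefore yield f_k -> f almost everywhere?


Step 1: List the terms 5.3*1/k^2 for k = 1 to 7:
  k=1: 5.3
  k=2: 1.325
  k=3: 0.588889
  k=4: 0.33125
  k=5: 0.212
  k=6: 0.147222
  k=7: 0.108163
Step 2: Partial sum = 5.3 + 1.325 + 0.588889 + 0.33125 + 0.212 + 0.147222 + 0.108163
     = 8.012524
Step 3: The full series sum_(k>=1) 5.3*1/k^2 converges (p-series with p = 2 > 1; a constant multiple of a convergent series converges).
Step 4: Fix eps > 0. Since sum_k m(|f_k - f| > eps) < infinity, the Borel-Cantelli lemma gives
        m(limsup_k {|f_k - f| > eps}) = 0, i.e. for a.e. x, |f_k(x) - f(x)| <= eps for all large k.
        Applying this with eps = 1/j for j = 1, 2, ... and intersecting the countably many full-measure sets,
        for a.e. x we get limsup_k |f_k(x) - f(x)| <= 1/j for every j, hence f_k -> f almost everywhere.
Conclusion: series converges; Borel-Cantelli yields f_k -> f a.e.


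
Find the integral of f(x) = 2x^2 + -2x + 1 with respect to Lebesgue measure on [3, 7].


The Lebesgue integral of a Riemann-integrable function agrees with the Riemann integral.
Antiderivative F(x) = (2/3)x^3 + (-2/2)x^2 + 1x
F(7) = (2/3)*7^3 + (-2/2)*7^2 + 1*7
     = (2/3)*343 + (-2/2)*49 + 1*7
     = 228.666667 + -49 + 7
     = 186.666667
F(3) = 12
Integral = F(7) - F(3) = 186.666667 - 12 = 174.666667


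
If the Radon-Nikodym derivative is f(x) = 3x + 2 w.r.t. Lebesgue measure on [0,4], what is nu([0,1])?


nu(A) = integral_A (dnu/dmu) dmu = integral_0^1 (3x + 2) dx
Step 1: Antiderivative F(x) = (3/2)x^2 + 2x
Step 2: F(1) = (3/2)*1^2 + 2*1 = 1.5 + 2 = 3.5
Step 3: F(0) = (3/2)*0^2 + 2*0 = 0.0 + 0 = 0.0
Step 4: nu([0,1]) = F(1) - F(0) = 3.5 - 0.0 = 3.5


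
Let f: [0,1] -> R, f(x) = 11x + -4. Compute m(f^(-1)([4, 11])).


f^(-1)([4, 11]) = {x : 4 <= 11x + -4 <= 11}
Solving: (4 - -4)/11 <= x <= (11 - -4)/11
= [0.727273, 1.363636]
Intersecting with [0,1]: [0.727273, 1]
Measure = 1 - 0.727273 = 0.272727


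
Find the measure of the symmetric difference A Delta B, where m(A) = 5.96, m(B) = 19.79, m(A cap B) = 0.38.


m(A Delta B) = m(A) + m(B) - 2*m(A n B)
= 5.96 + 19.79 - 2*0.38
= 5.96 + 19.79 - 0.76
= 24.99


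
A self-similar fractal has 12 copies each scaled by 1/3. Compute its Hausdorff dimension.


For a self-similar set with N copies scaled by 1/r:
dim_H = log(N)/log(r) = log(12)/log(3)
= 2.484907/1.098612
= 2.26186


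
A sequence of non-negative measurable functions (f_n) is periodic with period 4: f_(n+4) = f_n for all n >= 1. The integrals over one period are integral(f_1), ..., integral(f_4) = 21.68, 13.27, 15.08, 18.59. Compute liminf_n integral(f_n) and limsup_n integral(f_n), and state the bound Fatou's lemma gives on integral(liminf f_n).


The sequence (integral(f_n)) is periodic with period 4, repeating the values 21.68, 13.27, 15.08, 18.59 indefinitely.
Step 1: For a periodic sequence, every tail (a_m, a_(m+1), ...) contains all 4 period values infinitely often.
Step 2: Hence inf of every tail = min of the period values = min(21.68, 13.27, 15.08, 18.59) = 13.27.
        liminf_n integral(f_n) = sup over m of (inf of tail from m) = 13.27.
Step 3: Similarly sup of every tail = max of the period values = 21.68.
        limsup_n integral(f_n) = 21.68.
Step 4: Fatou's lemma: integral(liminf_n f_n) <= liminf_n integral(f_n) = 13.27.
        So the integral of the pointwise liminf is at most 13.27.


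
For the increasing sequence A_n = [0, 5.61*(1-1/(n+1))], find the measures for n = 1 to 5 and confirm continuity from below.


By continuity of measure from below: if A_n increases to A, then m(A_n) -> m(A).
Here A = [0, 5.61], so m(A) = 5.61
Step 1: a_1 = 5.61*(1 - 1/2) = 2.805, m(A_1) = 2.805
Step 2: a_2 = 5.61*(1 - 1/3) = 3.74, m(A_2) = 3.74
Step 3: a_3 = 5.61*(1 - 1/4) = 4.2075, m(A_3) = 4.2075
Step 4: a_4 = 5.61*(1 - 1/5) = 4.488, m(A_4) = 4.488
Step 5: a_5 = 5.61*(1 - 1/6) = 4.675, m(A_5) = 4.675
Limit: m(A_n) -> m([0,5.61]) = 5.61


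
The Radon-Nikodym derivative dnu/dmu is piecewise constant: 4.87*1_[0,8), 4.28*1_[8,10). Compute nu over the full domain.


Integrate each piece of the Radon-Nikodym derivative:
Step 1: integral_0^8 4.87 dx = 4.87*(8-0) = 4.87*8 = 38.96
Step 2: integral_8^10 4.28 dx = 4.28*(10-8) = 4.28*2 = 8.56
Total: 38.96 + 8.56 = 47.52


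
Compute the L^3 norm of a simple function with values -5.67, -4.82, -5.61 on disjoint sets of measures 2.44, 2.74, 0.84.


Step 1: Compute |f_i|^3 for each value:
  |-5.67|^3 = 182.284263
  |-4.82|^3 = 111.980168
  |-5.61|^3 = 176.558481
Step 2: Multiply by measures and sum:
  182.284263 * 2.44 = 444.773602
  111.980168 * 2.74 = 306.82566
  176.558481 * 0.84 = 148.309124
Sum = 444.773602 + 306.82566 + 148.309124 = 899.908386
Step 3: Take the p-th root:
||f||_3 = (899.908386)^(1/3) = 9.654566


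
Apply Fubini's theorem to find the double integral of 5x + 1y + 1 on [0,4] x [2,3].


By Fubini, integrate in x first, then y.
Step 1: Fix y, integrate over x in [0,4]:
  integral(5x + 1y + 1, x=0..4)
  = 5*(4^2 - 0^2)/2 + (1y + 1)*(4 - 0)
  = 40 + (1y + 1)*4
  = 40 + 4y + 4
  = 44 + 4y
Step 2: Integrate over y in [2,3]:
  integral(44 + 4y, y=2..3)
  = 44*1 + 4*(3^2 - 2^2)/2
  = 44 + 10
  = 54


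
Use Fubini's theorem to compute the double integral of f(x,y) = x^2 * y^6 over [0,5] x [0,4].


By Fubini's theorem, the double integral factors as a product of single integrals:
Step 1: integral_0^5 x^2 dx = [x^3/3] from 0 to 5
     = 5^3/3 = 41.666667
Step 2: integral_0^4 y^6 dy = [y^7/7] from 0 to 4
     = 4^7/7 = 2340.571429
Step 3: Double integral = 41.666667 * 2340.571429 = 97523.809524


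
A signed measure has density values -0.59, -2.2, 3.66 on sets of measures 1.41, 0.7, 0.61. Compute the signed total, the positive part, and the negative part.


Step 1: Compute signed measure on each set:
  Set 1: -0.59 * 1.41 = -0.8319
  Set 2: -2.2 * 0.7 = -1.54
  Set 3: 3.66 * 0.61 = 2.2326
Step 2: Total signed measure = (-0.8319) + (-1.54) + (2.2326)
     = -0.1393
Step 3: Positive part mu+(X) = sum of positive contributions = 2.2326
Step 4: Negative part mu-(X) = |sum of negative contributions| = 2.3719


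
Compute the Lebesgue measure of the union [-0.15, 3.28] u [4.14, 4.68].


For pairwise disjoint intervals, m(union) = sum of lengths.
= (3.28 - -0.15) + (4.68 - 4.14)
= 3.43 + 0.54
= 3.97


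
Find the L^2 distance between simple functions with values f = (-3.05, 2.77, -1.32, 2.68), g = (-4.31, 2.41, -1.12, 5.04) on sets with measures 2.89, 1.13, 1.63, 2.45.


Step 1: Compute differences f_i - g_i:
  -3.05 - -4.31 = 1.26
  2.77 - 2.41 = 0.36
  -1.32 - -1.12 = -0.2
  2.68 - 5.04 = -2.36
Step 2: Compute |diff|^2 * measure for each set:
  |1.26|^2 * 2.89 = 1.5876 * 2.89 = 4.588164
  |0.36|^2 * 1.13 = 0.1296 * 1.13 = 0.146448
  |-0.2|^2 * 1.63 = 0.04 * 1.63 = 0.0652
  |-2.36|^2 * 2.45 = 5.5696 * 2.45 = 13.64552
Step 3: Sum = 18.445332
Step 4: ||f-g||_2 = (18.445332)^(1/2) = 4.294803


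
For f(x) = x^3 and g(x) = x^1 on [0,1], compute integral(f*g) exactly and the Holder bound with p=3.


Step 1: Exact integral of f*g = integral(x^4, 0, 1) = 1/5
     = 0.2
Step 2: Holder bound with p=3, q=1.5:
  ||f||_p = (integral x^9 dx)^(1/3) = (1/10)^(1/3) = 0.464159
  ||g||_q = (integral x^1.5 dx)^(1/1.5) = (1/2.5)^(1/1.5) = 0.542884
Step 3: Holder bound = ||f||_p * ||g||_q = 0.464159 * 0.542884 = 0.251984
Verification: 0.2 <= 0.251984 (Holder holds)


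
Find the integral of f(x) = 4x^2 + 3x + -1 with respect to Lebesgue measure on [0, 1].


The Lebesgue integral of a Riemann-integrable function agrees with the Riemann integral.
Antiderivative F(x) = (4/3)x^3 + (3/2)x^2 + -1x
F(1) = (4/3)*1^3 + (3/2)*1^2 + -1*1
     = (4/3)*1 + (3/2)*1 + -1*1
     = 1.333333 + 1.5 + -1
     = 1.833333
F(0) = 0.0
Integral = F(1) - F(0) = 1.833333 - 0.0 = 1.833333


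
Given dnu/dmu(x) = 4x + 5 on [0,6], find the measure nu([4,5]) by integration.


nu(A) = integral_A (dnu/dmu) dmu = integral_4^5 (4x + 5) dx
Step 1: Antiderivative F(x) = (4/2)x^2 + 5x
Step 2: F(5) = (4/2)*5^2 + 5*5 = 50 + 25 = 75
Step 3: F(4) = (4/2)*4^2 + 5*4 = 32 + 20 = 52
Step 4: nu([4,5]) = F(5) - F(4) = 75 - 52 = 23


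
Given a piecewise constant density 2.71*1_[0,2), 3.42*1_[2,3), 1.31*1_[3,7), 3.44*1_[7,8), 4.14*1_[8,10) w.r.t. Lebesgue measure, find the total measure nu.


Integrate each piece of the Radon-Nikodym derivative:
Step 1: integral_0^2 2.71 dx = 2.71*(2-0) = 2.71*2 = 5.42
Step 2: integral_2^3 3.42 dx = 3.42*(3-2) = 3.42*1 = 3.42
Step 3: integral_3^7 1.31 dx = 1.31*(7-3) = 1.31*4 = 5.24
Step 4: integral_7^8 3.44 dx = 3.44*(8-7) = 3.44*1 = 3.44
Step 5: integral_8^10 4.14 dx = 4.14*(10-8) = 4.14*2 = 8.28
Total: 5.42 + 3.42 + 5.24 + 3.44 + 8.28 = 25.8


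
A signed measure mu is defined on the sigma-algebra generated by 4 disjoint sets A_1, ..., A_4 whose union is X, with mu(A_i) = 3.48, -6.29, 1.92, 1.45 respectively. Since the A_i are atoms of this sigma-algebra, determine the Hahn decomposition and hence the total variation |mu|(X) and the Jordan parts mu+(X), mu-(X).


Step 1: Every measurable set is a union of atoms (the cells / points), so a Hahn decomposition is
  obtained by grouping atoms by sign: P = union of atoms with mu > 0, N = union of the remaining atoms.
  Atoms in P (indices): 1, 3, 4;  atoms in N (indices): 2
  Positive values: 3.48, 1.92, 1.45
  Negative values: -6.29
Step 2: mu+(X) = mu(P) = sum of positive atom values = 6.85
Step 3: mu-(X) = -mu(N) = sum of |negative atom values| = 6.29
Step 4: |mu|(X) = mu+(X) + mu-(X) = 6.85 + 6.29 = 13.14


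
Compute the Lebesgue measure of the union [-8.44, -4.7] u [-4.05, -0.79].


For pairwise disjoint intervals, m(union) = sum of lengths.
= (-4.7 - -8.44) + (-0.79 - -4.05)
= 3.74 + 3.26
= 7


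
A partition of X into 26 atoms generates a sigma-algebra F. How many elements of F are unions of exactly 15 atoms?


Each element of F is a union of some subset of the 26 atoms.
Elements that are unions of exactly 15 atoms correspond to 15-element subsets of the 26 atoms.
Count = C(26, 15) = 26! / (15! * 11!) = 7726160.


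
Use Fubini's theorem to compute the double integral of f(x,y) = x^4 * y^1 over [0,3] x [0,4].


By Fubini's theorem, the double integral factors as a product of single integrals:
Step 1: integral_0^3 x^4 dx = [x^5/5] from 0 to 3
     = 3^5/5 = 48.6
Step 2: integral_0^4 y^1 dy = [y^2/2] from 0 to 4
     = 4^2/2 = 8
Step 3: Double integral = 48.6 * 8 = 388.8


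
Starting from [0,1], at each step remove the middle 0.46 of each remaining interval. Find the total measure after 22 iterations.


Step 1: At each step, fraction remaining = 1 - 0.46 = 0.54
Step 2: After 22 steps, measure = (0.54)^22
Result = 1.296172e-06


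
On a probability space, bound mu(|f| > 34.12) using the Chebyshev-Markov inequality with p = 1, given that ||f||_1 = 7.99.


Chebyshev/Markov inequality: mu(|f| > eps) <= (||f||_p / eps)^p
Step 1: ||f||_1 / eps = 7.99 / 34.12 = 0.234174
Step 2: Raise to power p = 1:
  (0.234174)^1 = 0.234174
Step 3: Therefore mu(|f| > 34.12) <= 0.234174


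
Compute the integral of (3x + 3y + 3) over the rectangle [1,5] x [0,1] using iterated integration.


By Fubini, integrate in x first, then y.
Step 1: Fix y, integrate over x in [1,5]:
  integral(3x + 3y + 3, x=1..5)
  = 3*(5^2 - 1^2)/2 + (3y + 3)*(5 - 1)
  = 36 + (3y + 3)*4
  = 36 + 12y + 12
  = 48 + 12y
Step 2: Integrate over y in [0,1]:
  integral(48 + 12y, y=0..1)
  = 48*1 + 12*(1^2 - 0^2)/2
  = 48 + 6
  = 54


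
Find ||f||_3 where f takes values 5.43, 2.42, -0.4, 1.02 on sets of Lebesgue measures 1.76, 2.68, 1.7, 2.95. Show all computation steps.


Step 1: Compute |f_i|^3 for each value:
  |5.43|^3 = 160.103007
  |2.42|^3 = 14.172488
  |-0.4|^3 = 0.064
  |1.02|^3 = 1.061208
Step 2: Multiply by measures and sum:
  160.103007 * 1.76 = 281.781292
  14.172488 * 2.68 = 37.982268
  0.064 * 1.7 = 0.1088
  1.061208 * 2.95 = 3.130564
Sum = 281.781292 + 37.982268 + 0.1088 + 3.130564 = 323.002924
Step 3: Take the p-th root:
||f||_3 = (323.002924)^(1/3) = 6.861233


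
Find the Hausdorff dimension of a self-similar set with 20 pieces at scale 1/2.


For a self-similar set with N copies scaled by 1/r:
dim_H = log(N)/log(r) = log(20)/log(2)
= 2.995732/0.693147
= 4.321928


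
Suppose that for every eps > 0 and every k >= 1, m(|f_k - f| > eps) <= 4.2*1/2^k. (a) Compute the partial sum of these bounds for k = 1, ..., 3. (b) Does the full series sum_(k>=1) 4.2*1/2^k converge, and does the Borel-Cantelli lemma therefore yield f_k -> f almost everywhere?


Step 1: List the terms 4.2*1/2^k for k = 1 to 3:
  k=1: 2.1
  k=2: 1.05
  k=3: 0.525
Step 2: Partial sum = 2.1 + 1.05 + 0.525
     = 3.675
Step 3: The full series sum_(k>=1) 4.2*1/2^k converges (geometric series with ratio 1/2 < 1; a constant multiple of a convergent series converges).
Step 4: Fix eps > 0. Since sum_k m(|f_k - f| > eps) < infinity, the Borel-Cantelli lemma gives
        m(limsup_k {|f_k - f| > eps}) = 0, i.e. for a.e. x, |f_k(x) - f(x)| <= eps for all large k.
        Applying this with eps = 1/j for j = 1, 2, ... and intersecting the countably many full-measure sets,
        for a.e. x we get limsup_k |f_k(x) - f(x)| <= 1/j for every j, hence f_k -> f almost everywhere.
Conclusion: series converges; Borel-Cantelli yields f_k -> f a.e.


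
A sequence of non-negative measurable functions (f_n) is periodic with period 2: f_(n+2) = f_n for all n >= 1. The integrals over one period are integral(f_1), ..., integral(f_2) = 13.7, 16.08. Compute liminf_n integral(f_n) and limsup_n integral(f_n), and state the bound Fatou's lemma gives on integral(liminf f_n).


The sequence (integral(f_n)) is periodic with period 2, repeating the values 13.7, 16.08 indefinitely.
Step 1: For a periodic sequence, every tail (a_m, a_(m+1), ...) contains all 2 period values infinitely often.
Step 2: Hence inf of every tail = min of the period values = min(13.7, 16.08) = 13.7.
        liminf_n integral(f_n) = sup over m of (inf of tail from m) = 13.7.
Step 3: Similarly sup of every tail = max of the period values = 16.08.
        limsup_n integral(f_n) = 16.08.
Step 4: Fatou's lemma: integral(liminf_n f_n) <= liminf_n integral(f_n) = 13.7.
        So the integral of the pointwise liminf is at most 13.7.


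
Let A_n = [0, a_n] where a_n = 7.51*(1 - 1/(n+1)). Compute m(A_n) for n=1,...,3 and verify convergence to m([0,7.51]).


By continuity of measure from below: if A_n increases to A, then m(A_n) -> m(A).
Here A = [0, 7.51], so m(A) = 7.51
Step 1: a_1 = 7.51*(1 - 1/2) = 3.755, m(A_1) = 3.755
Step 2: a_2 = 7.51*(1 - 1/3) = 5.0067, m(A_2) = 5.0067
Step 3: a_3 = 7.51*(1 - 1/4) = 5.6325, m(A_3) = 5.6325
Limit: m(A_n) -> m([0,7.51]) = 7.51


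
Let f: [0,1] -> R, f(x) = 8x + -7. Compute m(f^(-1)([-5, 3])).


f^(-1)([-5, 3]) = {x : -5 <= 8x + -7 <= 3}
Solving: (-5 - -7)/8 <= x <= (3 - -7)/8
= [0.25, 1.25]
Intersecting with [0,1]: [0.25, 1]
Measure = 1 - 0.25 = 0.75


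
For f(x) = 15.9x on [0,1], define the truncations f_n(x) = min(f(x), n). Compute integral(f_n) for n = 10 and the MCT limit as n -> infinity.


f(x) = 15.9x on [0,1]; f_n(x) = min(15.9x, n). At n = 10:
Step 1: f(x) reaches 10 at x = 10/15.9 = 0.628931
Step 2: integral(f_10) = integral(15.9x, 0, 0.628931) + integral(10, 0.628931, 1)
       = 15.9*0.628931^2/2 + 10*(1 - 0.628931)
       = 3.144654 + 3.710692
       = 6.855346
Step 3: As n -> infinity, f_n increases to f, so by MCT integral(f_n) -> integral(f) = 15.9/2 = 7.95.
Convergence: integral(f_10) = 6.855346 -> 7.95 as n -> infinity


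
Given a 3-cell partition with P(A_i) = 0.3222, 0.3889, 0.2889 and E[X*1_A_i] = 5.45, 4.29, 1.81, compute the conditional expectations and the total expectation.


For each cell A_i: E[X|A_i] = E[X*1_A_i] / P(A_i)
Step 1: E[X|A_1] = 5.45 / 0.3222 = 16.91496
Step 2: E[X|A_2] = 4.29 / 0.3889 = 11.031113
Step 3: E[X|A_3] = 1.81 / 0.2889 = 6.265144
Verification: E[X] = sum E[X*1_A_i] = 5.45 + 4.29 + 1.81 = 11.55


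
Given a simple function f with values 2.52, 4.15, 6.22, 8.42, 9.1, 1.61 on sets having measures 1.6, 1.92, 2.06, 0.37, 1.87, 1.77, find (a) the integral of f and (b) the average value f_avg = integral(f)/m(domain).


Step 1: Integral = sum(value_i * measure_i)
= 2.52*1.6 + 4.15*1.92 + 6.22*2.06 + 8.42*0.37 + 9.1*1.87 + 1.61*1.77
= 4.032 + 7.968 + 12.8132 + 3.1154 + 17.017 + 2.8497
= 47.7953
Step 2: Total measure of domain = 1.6 + 1.92 + 2.06 + 0.37 + 1.87 + 1.77 = 9.59
Step 3: Average value = 47.7953 / 9.59 = 4.983869


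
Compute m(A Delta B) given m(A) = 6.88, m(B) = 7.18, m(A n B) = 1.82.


m(A Delta B) = m(A) + m(B) - 2*m(A n B)
= 6.88 + 7.18 - 2*1.82
= 6.88 + 7.18 - 3.64
= 10.42


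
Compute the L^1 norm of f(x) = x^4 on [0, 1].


Step 1: ||f||_1 = (integral_0^1 |x^4|^1 dx)^(1/1)
     = (integral_0^1 x^4 dx)^(1/1)
Step 2: integral_0^1 x^4 dx = [x^5/(5)] from 0 to 1 = 1^5/5
     = 1/5 = 0.2
Step 3: ||f||_1 = (0.2)^(1/1) = 0.2


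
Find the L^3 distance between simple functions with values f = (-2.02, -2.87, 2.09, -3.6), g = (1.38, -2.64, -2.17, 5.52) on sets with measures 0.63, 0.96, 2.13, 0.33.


Step 1: Compute differences f_i - g_i:
  -2.02 - 1.38 = -3.4
  -2.87 - -2.64 = -0.23
  2.09 - -2.17 = 4.26
  -3.6 - 5.52 = -9.12
Step 2: Compute |diff|^3 * measure for each set:
  |-3.4|^3 * 0.63 = 39.304 * 0.63 = 24.76152
  |-0.23|^3 * 0.96 = 0.012167 * 0.96 = 0.01168
  |4.26|^3 * 2.13 = 77.308776 * 2.13 = 164.667693
  |-9.12|^3 * 0.33 = 758.550528 * 0.33 = 250.321674
Step 3: Sum = 439.762567
Step 4: ||f-g||_3 = (439.762567)^(1/3) = 7.604537


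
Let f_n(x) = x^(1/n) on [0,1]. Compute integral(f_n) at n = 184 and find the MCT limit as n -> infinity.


At n = 184: f_184(x) = x^(1/184).
Step 1: integral(x^(1/184), 0, 1) = [x^(1/184+1) / (1/184+1)] from 0 to 1
     = 1 / (1/184 + 1) = 1 / ((184+1)/184) = 184/(184+1)
     = 184/185 = 0.994595
Step 2: As n -> infinity, f_n(x) = x^(1/n) -> 1 for x in (0,1], and f_n is increasing in n.
By MCT, lim_n integral(f_n) = integral(lim_n f_n) = integral(1, 0, 1) = 1.
Step 3: Verify convergence: 184/185 = 0.994595 -> 1


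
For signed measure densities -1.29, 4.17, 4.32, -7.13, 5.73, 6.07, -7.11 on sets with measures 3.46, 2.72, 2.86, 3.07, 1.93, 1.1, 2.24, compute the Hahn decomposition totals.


Step 1: Compute signed measure on each set:
  Set 1: -1.29 * 3.46 = -4.4634
  Set 2: 4.17 * 2.72 = 11.3424
  Set 3: 4.32 * 2.86 = 12.3552
  Set 4: -7.13 * 3.07 = -21.8891
  Set 5: 5.73 * 1.93 = 11.0589
  Set 6: 6.07 * 1.1 = 6.677
  Set 7: -7.11 * 2.24 = -15.9264
Step 2: Total signed measure = (-4.4634) + (11.3424) + (12.3552) + (-21.8891) + (11.0589) + (6.677) + (-15.9264)
     = -0.8454
Step 3: Positive part mu+(X) = sum of positive contributions = 41.4335
Step 4: Negative part mu-(X) = |sum of negative contributions| = 42.2789


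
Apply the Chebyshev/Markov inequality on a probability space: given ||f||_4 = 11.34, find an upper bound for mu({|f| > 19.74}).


Chebyshev/Markov inequality: mu(|f| > eps) <= (||f||_p / eps)^p
Step 1: ||f||_4 / eps = 11.34 / 19.74 = 0.574468
Step 2: Raise to power p = 4:
  (0.574468)^4 = 0.108909
Step 3: Therefore mu(|f| > 19.74) <= 0.108909


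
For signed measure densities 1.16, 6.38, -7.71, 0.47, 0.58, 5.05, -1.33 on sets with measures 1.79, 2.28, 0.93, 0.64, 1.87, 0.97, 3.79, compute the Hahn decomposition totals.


Step 1: Compute signed measure on each set:
  Set 1: 1.16 * 1.79 = 2.0764
  Set 2: 6.38 * 2.28 = 14.5464
  Set 3: -7.71 * 0.93 = -7.1703
  Set 4: 0.47 * 0.64 = 0.3008
  Set 5: 0.58 * 1.87 = 1.0846
  Set 6: 5.05 * 0.97 = 4.8985
  Set 7: -1.33 * 3.79 = -5.0407
Step 2: Total signed measure = (2.0764) + (14.5464) + (-7.1703) + (0.3008) + (1.0846) + (4.8985) + (-5.0407)
     = 10.6957
Step 3: Positive part mu+(X) = sum of positive contributions = 22.9067
Step 4: Negative part mu-(X) = |sum of negative contributions| = 12.211


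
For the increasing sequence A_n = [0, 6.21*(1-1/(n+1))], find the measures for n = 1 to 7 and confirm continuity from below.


By continuity of measure from below: if A_n increases to A, then m(A_n) -> m(A).
Here A = [0, 6.21], so m(A) = 6.21
Step 1: a_1 = 6.21*(1 - 1/2) = 3.105, m(A_1) = 3.105
Step 2: a_2 = 6.21*(1 - 1/3) = 4.14, m(A_2) = 4.14
Step 3: a_3 = 6.21*(1 - 1/4) = 4.6575, m(A_3) = 4.6575
Step 4: a_4 = 6.21*(1 - 1/5) = 4.968, m(A_4) = 4.968
Step 5: a_5 = 6.21*(1 - 1/6) = 5.175, m(A_5) = 5.175
Step 6: a_6 = 6.21*(1 - 1/7) = 5.3229, m(A_6) = 5.3229
Step 7: a_7 = 6.21*(1 - 1/8) = 5.4337, m(A_7) = 5.4337
Limit: m(A_n) -> m([0,6.21]) = 6.21


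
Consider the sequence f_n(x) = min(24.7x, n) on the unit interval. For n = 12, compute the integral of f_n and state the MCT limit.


f(x) = 24.7x on [0,1]; f_n(x) = min(24.7x, n). At n = 12:
Step 1: f(x) reaches 12 at x = 12/24.7 = 0.48583
Step 2: integral(f_12) = integral(24.7x, 0, 0.48583) + integral(12, 0.48583, 1)
       = 24.7*0.48583^2/2 + 12*(1 - 0.48583)
       = 2.91498 + 6.17004
       = 9.08502
Step 3: As n -> infinity, f_n increases to f, so by MCT integral(f_n) -> integral(f) = 24.7/2 = 12.35.
Convergence: integral(f_12) = 9.08502 -> 12.35 as n -> infinity
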